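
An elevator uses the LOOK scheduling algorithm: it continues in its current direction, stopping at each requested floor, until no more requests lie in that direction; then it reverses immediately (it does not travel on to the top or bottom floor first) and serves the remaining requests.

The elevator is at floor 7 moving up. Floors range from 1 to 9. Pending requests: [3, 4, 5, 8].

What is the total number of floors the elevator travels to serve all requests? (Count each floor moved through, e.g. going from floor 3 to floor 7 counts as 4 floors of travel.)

Answer: 6

Derivation:
Start at floor 7 moving up, LOOK stop order: [8, 5, 4, 3]
  7 → 8: |8-7| = 1, total = 1
  8 → 5: |5-8| = 3, total = 4
  5 → 4: |4-5| = 1, total = 5
  4 → 3: |3-4| = 1, total = 6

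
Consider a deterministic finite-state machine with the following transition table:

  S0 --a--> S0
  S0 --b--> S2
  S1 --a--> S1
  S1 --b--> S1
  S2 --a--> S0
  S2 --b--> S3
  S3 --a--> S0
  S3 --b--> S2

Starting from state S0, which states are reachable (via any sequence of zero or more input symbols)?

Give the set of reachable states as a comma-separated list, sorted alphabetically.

Answer: S0, S2, S3

Derivation:
BFS from S0:
  visit S0: S0--a-->S0 (seen), S0--b-->S2 (new)
  visit S2: S2--a-->S0 (seen), S2--b-->S3 (new)
  visit S3: S3--a-->S0 (seen), S3--b-->S2 (seen)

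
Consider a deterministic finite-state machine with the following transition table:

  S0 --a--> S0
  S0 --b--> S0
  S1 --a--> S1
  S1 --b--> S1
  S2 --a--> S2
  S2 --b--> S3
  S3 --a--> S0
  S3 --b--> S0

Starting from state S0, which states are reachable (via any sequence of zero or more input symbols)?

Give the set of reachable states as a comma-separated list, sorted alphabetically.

BFS from S0:
  visit S0: S0--a-->S0 (seen), S0--b-->S0 (seen)

Answer: S0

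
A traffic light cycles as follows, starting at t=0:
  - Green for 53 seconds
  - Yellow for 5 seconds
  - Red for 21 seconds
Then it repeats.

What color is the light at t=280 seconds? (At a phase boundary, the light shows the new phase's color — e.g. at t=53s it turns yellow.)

Cycle length = 53 + 5 + 21 = 79s
t = 280, phase_t = 280 mod 79 = 43
43 < 53 (green end) → GREEN

Answer: green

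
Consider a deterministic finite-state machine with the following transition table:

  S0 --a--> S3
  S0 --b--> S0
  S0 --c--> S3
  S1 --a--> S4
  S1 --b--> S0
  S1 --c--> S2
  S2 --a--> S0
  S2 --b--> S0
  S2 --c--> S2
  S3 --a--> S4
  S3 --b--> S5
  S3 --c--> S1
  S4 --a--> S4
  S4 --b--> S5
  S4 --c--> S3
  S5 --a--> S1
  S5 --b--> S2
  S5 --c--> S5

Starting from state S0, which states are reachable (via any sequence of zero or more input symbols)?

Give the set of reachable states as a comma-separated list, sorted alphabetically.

Answer: S0, S1, S2, S3, S4, S5

Derivation:
BFS from S0:
  visit S0: S0--a-->S3 (new), S0--b-->S0 (seen), S0--c-->S3 (seen)
  visit S3: S3--a-->S4 (new), S3--b-->S5 (new), S3--c-->S1 (new)
  visit S4: S4--a-->S4 (seen), S4--b-->S5 (seen), S4--c-->S3 (seen)
  visit S5: S5--a-->S1 (seen), S5--b-->S2 (new), S5--c-->S5 (seen)
  visit S1: S1--a-->S4 (seen), S1--b-->S0 (seen), S1--c-->S2 (seen)
  visit S2: S2--a-->S0 (seen), S2--b-->S0 (seen), S2--c-->S2 (seen)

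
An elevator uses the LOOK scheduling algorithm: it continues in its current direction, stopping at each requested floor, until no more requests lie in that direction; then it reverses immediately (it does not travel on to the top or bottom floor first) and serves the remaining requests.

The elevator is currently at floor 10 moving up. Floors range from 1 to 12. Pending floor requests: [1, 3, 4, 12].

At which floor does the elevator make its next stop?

Answer: 12

Derivation:
Current floor: 10, direction: up
Requests above: [12]
Requests below: [1, 3, 4]
Moving up and requests lie above → nearest above is min([12]) = 12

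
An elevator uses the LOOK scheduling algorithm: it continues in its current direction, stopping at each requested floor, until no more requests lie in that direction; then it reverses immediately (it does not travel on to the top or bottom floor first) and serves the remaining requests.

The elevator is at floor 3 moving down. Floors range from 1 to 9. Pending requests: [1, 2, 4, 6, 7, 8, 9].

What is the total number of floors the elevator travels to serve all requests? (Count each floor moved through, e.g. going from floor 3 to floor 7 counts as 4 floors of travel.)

Answer: 10

Derivation:
Start at floor 3 moving down, LOOK stop order: [2, 1, 4, 6, 7, 8, 9]
  3 → 2: |2-3| = 1, total = 1
  2 → 1: |1-2| = 1, total = 2
  1 → 4: |4-1| = 3, total = 5
  4 → 6: |6-4| = 2, total = 7
  6 → 7: |7-6| = 1, total = 8
  7 → 8: |8-7| = 1, total = 9
  8 → 9: |9-8| = 1, total = 10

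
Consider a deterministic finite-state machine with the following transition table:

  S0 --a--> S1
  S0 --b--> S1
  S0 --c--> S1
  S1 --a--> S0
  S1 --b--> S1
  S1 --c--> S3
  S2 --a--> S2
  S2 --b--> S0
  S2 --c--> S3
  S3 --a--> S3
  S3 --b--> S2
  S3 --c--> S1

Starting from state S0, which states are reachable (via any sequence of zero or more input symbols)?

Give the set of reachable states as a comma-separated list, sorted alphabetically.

Answer: S0, S1, S2, S3

Derivation:
BFS from S0:
  visit S0: S0--a-->S1 (new), S0--b-->S1 (seen), S0--c-->S1 (seen)
  visit S1: S1--a-->S0 (seen), S1--b-->S1 (seen), S1--c-->S3 (new)
  visit S3: S3--a-->S3 (seen), S3--b-->S2 (new), S3--c-->S1 (seen)
  visit S2: S2--a-->S2 (seen), S2--b-->S0 (seen), S2--c-->S3 (seen)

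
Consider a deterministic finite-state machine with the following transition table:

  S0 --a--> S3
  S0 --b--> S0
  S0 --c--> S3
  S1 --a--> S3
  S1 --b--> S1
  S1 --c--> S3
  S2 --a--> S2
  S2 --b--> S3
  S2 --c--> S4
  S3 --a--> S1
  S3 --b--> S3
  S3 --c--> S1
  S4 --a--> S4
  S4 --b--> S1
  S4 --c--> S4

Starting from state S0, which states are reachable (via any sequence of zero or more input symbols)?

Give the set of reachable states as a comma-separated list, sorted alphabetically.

Answer: S0, S1, S3

Derivation:
BFS from S0:
  visit S0: S0--a-->S3 (new), S0--b-->S0 (seen), S0--c-->S3 (seen)
  visit S3: S3--a-->S1 (new), S3--b-->S3 (seen), S3--c-->S1 (seen)
  visit S1: S1--a-->S3 (seen), S1--b-->S1 (seen), S1--c-->S3 (seen)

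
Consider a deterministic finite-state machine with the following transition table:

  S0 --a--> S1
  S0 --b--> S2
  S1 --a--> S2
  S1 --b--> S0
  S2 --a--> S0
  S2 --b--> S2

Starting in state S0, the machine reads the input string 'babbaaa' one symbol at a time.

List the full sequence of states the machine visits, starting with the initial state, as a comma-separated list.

Answer: S0, S2, S0, S2, S2, S0, S1, S2

Derivation:
Start: S0
  read 'b': S0 --b--> S2
  read 'a': S2 --a--> S0
  read 'b': S0 --b--> S2
  read 'b': S2 --b--> S2
  read 'a': S2 --a--> S0
  read 'a': S0 --a--> S1
  read 'a': S1 --a--> S2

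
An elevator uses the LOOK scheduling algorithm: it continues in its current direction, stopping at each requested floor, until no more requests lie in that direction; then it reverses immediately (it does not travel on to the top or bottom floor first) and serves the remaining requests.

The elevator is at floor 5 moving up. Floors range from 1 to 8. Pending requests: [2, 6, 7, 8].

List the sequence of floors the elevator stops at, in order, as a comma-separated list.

Answer: 6, 7, 8, 2

Derivation:
Current: 5, moving UP
Serve above first (ascending): [6, 7, 8]
Then reverse, serve below (descending): [2]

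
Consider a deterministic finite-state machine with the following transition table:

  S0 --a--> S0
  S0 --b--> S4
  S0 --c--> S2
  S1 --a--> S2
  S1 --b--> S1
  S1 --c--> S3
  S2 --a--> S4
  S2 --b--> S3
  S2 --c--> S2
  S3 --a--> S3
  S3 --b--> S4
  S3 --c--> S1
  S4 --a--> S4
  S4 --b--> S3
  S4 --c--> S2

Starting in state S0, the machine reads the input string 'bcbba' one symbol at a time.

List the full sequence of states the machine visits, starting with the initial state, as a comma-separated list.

Answer: S0, S4, S2, S3, S4, S4

Derivation:
Start: S0
  read 'b': S0 --b--> S4
  read 'c': S4 --c--> S2
  read 'b': S2 --b--> S3
  read 'b': S3 --b--> S4
  read 'a': S4 --a--> S4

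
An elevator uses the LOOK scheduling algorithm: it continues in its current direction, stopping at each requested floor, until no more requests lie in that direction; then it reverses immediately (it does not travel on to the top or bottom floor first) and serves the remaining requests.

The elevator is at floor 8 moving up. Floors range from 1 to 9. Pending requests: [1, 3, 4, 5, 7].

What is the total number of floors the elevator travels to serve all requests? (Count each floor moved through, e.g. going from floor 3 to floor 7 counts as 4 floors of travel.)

Start at floor 8 moving up, LOOK stop order: [7, 5, 4, 3, 1]
  8 → 7: |7-8| = 1, total = 1
  7 → 5: |5-7| = 2, total = 3
  5 → 4: |4-5| = 1, total = 4
  4 → 3: |3-4| = 1, total = 5
  3 → 1: |1-3| = 2, total = 7

Answer: 7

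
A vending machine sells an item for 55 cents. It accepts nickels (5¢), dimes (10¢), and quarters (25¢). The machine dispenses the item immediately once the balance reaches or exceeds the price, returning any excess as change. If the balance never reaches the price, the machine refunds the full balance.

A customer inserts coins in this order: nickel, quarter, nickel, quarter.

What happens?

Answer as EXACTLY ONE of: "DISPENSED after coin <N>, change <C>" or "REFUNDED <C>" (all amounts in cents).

Answer: DISPENSED after coin 4, change 5

Derivation:
Price: 55¢
Coin 1 (nickel, 5¢): balance = 5¢
Coin 2 (quarter, 25¢): balance = 30¢
Coin 3 (nickel, 5¢): balance = 35¢
Coin 4 (quarter, 25¢): balance = 60¢
  → balance >= price → DISPENSE, change = 60 - 55 = 5¢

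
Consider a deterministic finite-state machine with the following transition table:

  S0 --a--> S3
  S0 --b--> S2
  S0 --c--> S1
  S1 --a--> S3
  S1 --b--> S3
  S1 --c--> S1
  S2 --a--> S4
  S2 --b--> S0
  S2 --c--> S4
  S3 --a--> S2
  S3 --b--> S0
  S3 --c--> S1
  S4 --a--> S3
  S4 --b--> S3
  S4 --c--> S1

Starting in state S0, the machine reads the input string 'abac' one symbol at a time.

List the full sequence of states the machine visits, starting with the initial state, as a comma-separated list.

Start: S0
  read 'a': S0 --a--> S3
  read 'b': S3 --b--> S0
  read 'a': S0 --a--> S3
  read 'c': S3 --c--> S1

Answer: S0, S3, S0, S3, S1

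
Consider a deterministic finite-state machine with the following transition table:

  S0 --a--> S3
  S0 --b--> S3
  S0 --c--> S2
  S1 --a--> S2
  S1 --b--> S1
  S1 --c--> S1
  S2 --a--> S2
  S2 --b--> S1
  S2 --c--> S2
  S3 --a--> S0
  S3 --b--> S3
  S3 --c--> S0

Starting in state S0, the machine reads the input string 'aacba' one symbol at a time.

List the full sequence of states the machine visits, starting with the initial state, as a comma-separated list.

Start: S0
  read 'a': S0 --a--> S3
  read 'a': S3 --a--> S0
  read 'c': S0 --c--> S2
  read 'b': S2 --b--> S1
  read 'a': S1 --a--> S2

Answer: S0, S3, S0, S2, S1, S2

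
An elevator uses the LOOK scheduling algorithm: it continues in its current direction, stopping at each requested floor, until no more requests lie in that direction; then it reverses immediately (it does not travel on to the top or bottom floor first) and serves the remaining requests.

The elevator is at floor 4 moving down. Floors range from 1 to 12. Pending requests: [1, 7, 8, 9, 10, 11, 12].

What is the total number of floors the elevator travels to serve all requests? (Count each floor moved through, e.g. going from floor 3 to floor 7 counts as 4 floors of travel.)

Answer: 14

Derivation:
Start at floor 4 moving down, LOOK stop order: [1, 7, 8, 9, 10, 11, 12]
  4 → 1: |1-4| = 3, total = 3
  1 → 7: |7-1| = 6, total = 9
  7 → 8: |8-7| = 1, total = 10
  8 → 9: |9-8| = 1, total = 11
  9 → 10: |10-9| = 1, total = 12
  10 → 11: |11-10| = 1, total = 13
  11 → 12: |12-11| = 1, total = 14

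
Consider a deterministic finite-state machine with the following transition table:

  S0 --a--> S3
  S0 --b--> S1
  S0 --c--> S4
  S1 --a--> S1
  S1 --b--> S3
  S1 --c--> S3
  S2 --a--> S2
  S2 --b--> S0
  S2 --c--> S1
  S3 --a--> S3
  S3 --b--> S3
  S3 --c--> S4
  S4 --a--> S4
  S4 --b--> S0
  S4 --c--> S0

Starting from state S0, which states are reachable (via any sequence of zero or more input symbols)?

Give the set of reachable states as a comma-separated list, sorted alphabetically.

Answer: S0, S1, S3, S4

Derivation:
BFS from S0:
  visit S0: S0--a-->S3 (new), S0--b-->S1 (new), S0--c-->S4 (new)
  visit S3: S3--a-->S3 (seen), S3--b-->S3 (seen), S3--c-->S4 (seen)
  visit S1: S1--a-->S1 (seen), S1--b-->S3 (seen), S1--c-->S3 (seen)
  visit S4: S4--a-->S4 (seen), S4--b-->S0 (seen), S4--c-->S0 (seen)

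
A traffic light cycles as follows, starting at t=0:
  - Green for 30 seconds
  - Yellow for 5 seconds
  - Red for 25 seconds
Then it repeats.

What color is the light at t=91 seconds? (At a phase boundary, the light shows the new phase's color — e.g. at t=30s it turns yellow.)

Answer: yellow

Derivation:
Cycle length = 30 + 5 + 25 = 60s
t = 91, phase_t = 91 mod 60 = 31
30 <= 31 < 35 (yellow end) → YELLOW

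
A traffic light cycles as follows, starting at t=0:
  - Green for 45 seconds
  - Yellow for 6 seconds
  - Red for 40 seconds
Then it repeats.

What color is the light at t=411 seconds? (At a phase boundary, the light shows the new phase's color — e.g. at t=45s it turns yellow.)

Cycle length = 45 + 6 + 40 = 91s
t = 411, phase_t = 411 mod 91 = 47
45 <= 47 < 51 (yellow end) → YELLOW

Answer: yellow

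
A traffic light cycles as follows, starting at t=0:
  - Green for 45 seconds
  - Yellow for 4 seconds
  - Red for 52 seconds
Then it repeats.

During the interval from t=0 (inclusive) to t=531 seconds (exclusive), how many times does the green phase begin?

Cycle = 45+4+52 = 101s
green phase starts at t = k*101 + 0 for k=0,1,2,...
Need k*101+0 < 531 → k < 5.257
k ∈ {0, ..., 5} → 6 starts

Answer: 6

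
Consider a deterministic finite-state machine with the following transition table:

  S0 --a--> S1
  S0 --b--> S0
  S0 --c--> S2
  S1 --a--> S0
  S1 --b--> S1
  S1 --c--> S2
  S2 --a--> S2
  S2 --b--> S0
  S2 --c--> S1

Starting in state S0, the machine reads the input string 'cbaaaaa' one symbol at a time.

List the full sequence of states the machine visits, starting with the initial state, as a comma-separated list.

Answer: S0, S2, S0, S1, S0, S1, S0, S1

Derivation:
Start: S0
  read 'c': S0 --c--> S2
  read 'b': S2 --b--> S0
  read 'a': S0 --a--> S1
  read 'a': S1 --a--> S0
  read 'a': S0 --a--> S1
  read 'a': S1 --a--> S0
  read 'a': S0 --a--> S1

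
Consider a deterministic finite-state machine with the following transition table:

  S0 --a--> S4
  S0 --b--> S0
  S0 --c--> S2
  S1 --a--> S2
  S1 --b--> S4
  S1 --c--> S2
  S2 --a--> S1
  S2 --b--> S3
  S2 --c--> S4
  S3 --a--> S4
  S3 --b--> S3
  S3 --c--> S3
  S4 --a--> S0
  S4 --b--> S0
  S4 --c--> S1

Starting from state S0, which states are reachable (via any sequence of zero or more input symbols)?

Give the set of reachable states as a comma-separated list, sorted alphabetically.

BFS from S0:
  visit S0: S0--a-->S4 (new), S0--b-->S0 (seen), S0--c-->S2 (new)
  visit S4: S4--a-->S0 (seen), S4--b-->S0 (seen), S4--c-->S1 (new)
  visit S2: S2--a-->S1 (seen), S2--b-->S3 (new), S2--c-->S4 (seen)
  visit S1: S1--a-->S2 (seen), S1--b-->S4 (seen), S1--c-->S2 (seen)
  visit S3: S3--a-->S4 (seen), S3--b-->S3 (seen), S3--c-->S3 (seen)

Answer: S0, S1, S2, S3, S4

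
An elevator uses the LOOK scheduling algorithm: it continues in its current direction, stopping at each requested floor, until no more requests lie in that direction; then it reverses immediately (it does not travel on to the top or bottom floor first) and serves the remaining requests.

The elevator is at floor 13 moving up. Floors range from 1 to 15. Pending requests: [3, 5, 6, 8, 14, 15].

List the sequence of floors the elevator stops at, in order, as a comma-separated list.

Current: 13, moving UP
Serve above first (ascending): [14, 15]
Then reverse, serve below (descending): [8, 6, 5, 3]

Answer: 14, 15, 8, 6, 5, 3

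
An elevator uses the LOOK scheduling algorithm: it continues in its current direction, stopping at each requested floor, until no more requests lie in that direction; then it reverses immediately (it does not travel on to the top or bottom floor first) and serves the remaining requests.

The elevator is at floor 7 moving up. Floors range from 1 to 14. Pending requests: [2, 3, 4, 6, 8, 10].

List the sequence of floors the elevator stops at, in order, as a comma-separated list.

Answer: 8, 10, 6, 4, 3, 2

Derivation:
Current: 7, moving UP
Serve above first (ascending): [8, 10]
Then reverse, serve below (descending): [6, 4, 3, 2]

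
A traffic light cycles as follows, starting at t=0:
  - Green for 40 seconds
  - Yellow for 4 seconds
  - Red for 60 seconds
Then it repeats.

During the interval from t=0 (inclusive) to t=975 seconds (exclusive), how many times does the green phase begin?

Cycle = 40+4+60 = 104s
green phase starts at t = k*104 + 0 for k=0,1,2,...
Need k*104+0 < 975 → k < 9.375
k ∈ {0, ..., 9} → 10 starts

Answer: 10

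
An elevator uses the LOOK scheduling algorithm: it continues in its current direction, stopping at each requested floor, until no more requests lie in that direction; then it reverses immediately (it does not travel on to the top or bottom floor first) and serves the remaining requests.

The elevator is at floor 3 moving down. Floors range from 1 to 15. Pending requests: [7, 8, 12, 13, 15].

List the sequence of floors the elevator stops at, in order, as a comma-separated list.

Answer: 7, 8, 12, 13, 15

Derivation:
Current: 3, moving DOWN
Serve below first (descending): []
Then reverse, serve above (ascending): [7, 8, 12, 13, 15]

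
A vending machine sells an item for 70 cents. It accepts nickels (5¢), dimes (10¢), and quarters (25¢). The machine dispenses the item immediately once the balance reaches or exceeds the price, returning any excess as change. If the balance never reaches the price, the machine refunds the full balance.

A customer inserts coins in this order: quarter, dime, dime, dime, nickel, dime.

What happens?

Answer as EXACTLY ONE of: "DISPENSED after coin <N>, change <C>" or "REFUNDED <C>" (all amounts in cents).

Answer: DISPENSED after coin 6, change 0

Derivation:
Price: 70¢
Coin 1 (quarter, 25¢): balance = 25¢
Coin 2 (dime, 10¢): balance = 35¢
Coin 3 (dime, 10¢): balance = 45¢
Coin 4 (dime, 10¢): balance = 55¢
Coin 5 (nickel, 5¢): balance = 60¢
Coin 6 (dime, 10¢): balance = 70¢
  → balance >= price → DISPENSE, change = 70 - 70 = 0¢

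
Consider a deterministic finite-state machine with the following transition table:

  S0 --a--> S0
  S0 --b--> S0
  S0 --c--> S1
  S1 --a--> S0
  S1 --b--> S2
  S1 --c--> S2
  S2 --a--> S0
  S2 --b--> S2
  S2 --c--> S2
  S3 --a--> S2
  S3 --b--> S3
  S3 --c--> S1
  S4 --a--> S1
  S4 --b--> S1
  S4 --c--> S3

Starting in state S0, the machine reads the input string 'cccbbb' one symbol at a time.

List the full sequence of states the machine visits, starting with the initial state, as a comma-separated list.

Start: S0
  read 'c': S0 --c--> S1
  read 'c': S1 --c--> S2
  read 'c': S2 --c--> S2
  read 'b': S2 --b--> S2
  read 'b': S2 --b--> S2
  read 'b': S2 --b--> S2

Answer: S0, S1, S2, S2, S2, S2, S2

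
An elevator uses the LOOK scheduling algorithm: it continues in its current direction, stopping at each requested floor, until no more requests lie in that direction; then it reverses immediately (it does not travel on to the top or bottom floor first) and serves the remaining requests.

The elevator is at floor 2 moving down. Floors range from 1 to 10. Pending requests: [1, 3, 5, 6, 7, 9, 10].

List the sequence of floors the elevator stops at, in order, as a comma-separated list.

Current: 2, moving DOWN
Serve below first (descending): [1]
Then reverse, serve above (ascending): [3, 5, 6, 7, 9, 10]

Answer: 1, 3, 5, 6, 7, 9, 10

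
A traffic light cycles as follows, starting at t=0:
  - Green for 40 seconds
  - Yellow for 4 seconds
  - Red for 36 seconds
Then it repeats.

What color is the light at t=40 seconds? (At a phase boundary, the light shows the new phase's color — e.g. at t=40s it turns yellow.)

Answer: yellow

Derivation:
Cycle length = 40 + 4 + 36 = 80s
t = 40, phase_t = 40 mod 80 = 40
40 <= 40 < 44 (yellow end) → YELLOW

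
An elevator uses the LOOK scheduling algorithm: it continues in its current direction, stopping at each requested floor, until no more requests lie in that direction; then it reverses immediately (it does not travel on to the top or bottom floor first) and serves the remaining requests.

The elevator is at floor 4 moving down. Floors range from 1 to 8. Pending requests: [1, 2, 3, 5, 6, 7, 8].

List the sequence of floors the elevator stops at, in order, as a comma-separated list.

Current: 4, moving DOWN
Serve below first (descending): [3, 2, 1]
Then reverse, serve above (ascending): [5, 6, 7, 8]

Answer: 3, 2, 1, 5, 6, 7, 8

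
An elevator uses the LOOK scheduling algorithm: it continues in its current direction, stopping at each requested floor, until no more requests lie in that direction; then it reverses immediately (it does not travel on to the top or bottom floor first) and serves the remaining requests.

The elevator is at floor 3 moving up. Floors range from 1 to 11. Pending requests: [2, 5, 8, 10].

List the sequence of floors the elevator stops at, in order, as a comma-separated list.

Answer: 5, 8, 10, 2

Derivation:
Current: 3, moving UP
Serve above first (ascending): [5, 8, 10]
Then reverse, serve below (descending): [2]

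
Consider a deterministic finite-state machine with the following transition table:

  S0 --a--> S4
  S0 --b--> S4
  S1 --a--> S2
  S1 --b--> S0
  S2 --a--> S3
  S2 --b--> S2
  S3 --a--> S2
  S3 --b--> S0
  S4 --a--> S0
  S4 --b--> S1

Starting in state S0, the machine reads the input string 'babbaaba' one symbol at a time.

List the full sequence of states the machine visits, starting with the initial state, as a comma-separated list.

Answer: S0, S4, S0, S4, S1, S2, S3, S0, S4

Derivation:
Start: S0
  read 'b': S0 --b--> S4
  read 'a': S4 --a--> S0
  read 'b': S0 --b--> S4
  read 'b': S4 --b--> S1
  read 'a': S1 --a--> S2
  read 'a': S2 --a--> S3
  read 'b': S3 --b--> S0
  read 'a': S0 --a--> S4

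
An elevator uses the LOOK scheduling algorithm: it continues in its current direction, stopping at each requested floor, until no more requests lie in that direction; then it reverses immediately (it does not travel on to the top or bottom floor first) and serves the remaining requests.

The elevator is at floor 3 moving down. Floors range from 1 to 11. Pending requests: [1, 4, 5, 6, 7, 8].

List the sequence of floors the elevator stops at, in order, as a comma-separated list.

Answer: 1, 4, 5, 6, 7, 8

Derivation:
Current: 3, moving DOWN
Serve below first (descending): [1]
Then reverse, serve above (ascending): [4, 5, 6, 7, 8]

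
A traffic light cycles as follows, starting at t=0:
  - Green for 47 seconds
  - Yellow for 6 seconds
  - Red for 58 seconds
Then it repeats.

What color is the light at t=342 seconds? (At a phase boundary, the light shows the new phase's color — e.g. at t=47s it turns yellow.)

Answer: green

Derivation:
Cycle length = 47 + 6 + 58 = 111s
t = 342, phase_t = 342 mod 111 = 9
9 < 47 (green end) → GREEN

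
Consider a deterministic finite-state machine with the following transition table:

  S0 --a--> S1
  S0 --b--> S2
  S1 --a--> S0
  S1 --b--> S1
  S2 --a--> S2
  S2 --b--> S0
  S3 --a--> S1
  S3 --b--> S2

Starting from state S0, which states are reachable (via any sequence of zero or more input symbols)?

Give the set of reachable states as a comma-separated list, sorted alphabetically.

Answer: S0, S1, S2

Derivation:
BFS from S0:
  visit S0: S0--a-->S1 (new), S0--b-->S2 (new)
  visit S1: S1--a-->S0 (seen), S1--b-->S1 (seen)
  visit S2: S2--a-->S2 (seen), S2--b-->S0 (seen)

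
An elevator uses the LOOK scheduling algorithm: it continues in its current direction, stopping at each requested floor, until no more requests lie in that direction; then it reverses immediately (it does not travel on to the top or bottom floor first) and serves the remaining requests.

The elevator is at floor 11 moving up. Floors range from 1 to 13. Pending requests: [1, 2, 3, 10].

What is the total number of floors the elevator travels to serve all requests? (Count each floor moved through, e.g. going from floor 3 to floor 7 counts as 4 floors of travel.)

Answer: 10

Derivation:
Start at floor 11 moving up, LOOK stop order: [10, 3, 2, 1]
  11 → 10: |10-11| = 1, total = 1
  10 → 3: |3-10| = 7, total = 8
  3 → 2: |2-3| = 1, total = 9
  2 → 1: |1-2| = 1, total = 10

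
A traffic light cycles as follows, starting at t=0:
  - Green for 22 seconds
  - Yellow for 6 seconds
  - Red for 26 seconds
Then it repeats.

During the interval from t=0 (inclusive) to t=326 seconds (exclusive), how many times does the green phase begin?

Answer: 7

Derivation:
Cycle = 22+6+26 = 54s
green phase starts at t = k*54 + 0 for k=0,1,2,...
Need k*54+0 < 326 → k < 6.037
k ∈ {0, ..., 6} → 7 starts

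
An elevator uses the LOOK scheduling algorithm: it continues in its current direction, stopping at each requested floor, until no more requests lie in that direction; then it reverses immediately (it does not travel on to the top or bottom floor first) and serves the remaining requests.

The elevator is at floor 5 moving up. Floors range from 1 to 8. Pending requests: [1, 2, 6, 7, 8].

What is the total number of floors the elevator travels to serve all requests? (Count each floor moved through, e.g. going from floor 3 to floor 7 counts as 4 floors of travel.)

Answer: 10

Derivation:
Start at floor 5 moving up, LOOK stop order: [6, 7, 8, 2, 1]
  5 → 6: |6-5| = 1, total = 1
  6 → 7: |7-6| = 1, total = 2
  7 → 8: |8-7| = 1, total = 3
  8 → 2: |2-8| = 6, total = 9
  2 → 1: |1-2| = 1, total = 10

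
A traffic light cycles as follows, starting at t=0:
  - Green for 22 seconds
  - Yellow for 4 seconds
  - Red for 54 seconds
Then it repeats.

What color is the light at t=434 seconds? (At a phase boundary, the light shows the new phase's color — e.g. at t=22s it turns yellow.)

Answer: red

Derivation:
Cycle length = 22 + 4 + 54 = 80s
t = 434, phase_t = 434 mod 80 = 34
34 >= 26 → RED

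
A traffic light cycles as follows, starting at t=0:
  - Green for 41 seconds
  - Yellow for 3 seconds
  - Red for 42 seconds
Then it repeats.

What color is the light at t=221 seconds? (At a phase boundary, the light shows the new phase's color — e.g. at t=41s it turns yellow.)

Answer: red

Derivation:
Cycle length = 41 + 3 + 42 = 86s
t = 221, phase_t = 221 mod 86 = 49
49 >= 44 → RED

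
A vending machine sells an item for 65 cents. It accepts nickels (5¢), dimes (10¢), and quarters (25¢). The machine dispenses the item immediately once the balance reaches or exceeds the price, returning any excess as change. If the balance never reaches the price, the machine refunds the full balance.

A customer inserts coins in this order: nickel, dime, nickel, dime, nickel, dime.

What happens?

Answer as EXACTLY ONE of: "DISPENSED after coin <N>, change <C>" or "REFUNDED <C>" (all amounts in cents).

Price: 65¢
Coin 1 (nickel, 5¢): balance = 5¢
Coin 2 (dime, 10¢): balance = 15¢
Coin 3 (nickel, 5¢): balance = 20¢
Coin 4 (dime, 10¢): balance = 30¢
Coin 5 (nickel, 5¢): balance = 35¢
Coin 6 (dime, 10¢): balance = 45¢
All coins inserted, balance 45¢ < price 65¢ → REFUND 45¢

Answer: REFUNDED 45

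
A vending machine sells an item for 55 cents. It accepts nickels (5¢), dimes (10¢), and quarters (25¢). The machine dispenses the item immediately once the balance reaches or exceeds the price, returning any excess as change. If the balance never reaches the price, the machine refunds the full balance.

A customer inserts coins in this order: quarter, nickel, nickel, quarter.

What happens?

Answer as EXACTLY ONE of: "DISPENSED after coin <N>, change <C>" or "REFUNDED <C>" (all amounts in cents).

Price: 55¢
Coin 1 (quarter, 25¢): balance = 25¢
Coin 2 (nickel, 5¢): balance = 30¢
Coin 3 (nickel, 5¢): balance = 35¢
Coin 4 (quarter, 25¢): balance = 60¢
  → balance >= price → DISPENSE, change = 60 - 55 = 5¢

Answer: DISPENSED after coin 4, change 5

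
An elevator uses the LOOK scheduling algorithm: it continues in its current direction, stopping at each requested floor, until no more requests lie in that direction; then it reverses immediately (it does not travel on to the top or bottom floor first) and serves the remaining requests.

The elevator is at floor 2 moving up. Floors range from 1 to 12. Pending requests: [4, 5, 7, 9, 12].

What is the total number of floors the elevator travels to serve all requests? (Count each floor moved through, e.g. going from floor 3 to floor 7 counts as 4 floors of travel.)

Answer: 10

Derivation:
Start at floor 2 moving up, LOOK stop order: [4, 5, 7, 9, 12]
  2 → 4: |4-2| = 2, total = 2
  4 → 5: |5-4| = 1, total = 3
  5 → 7: |7-5| = 2, total = 5
  7 → 9: |9-7| = 2, total = 7
  9 → 12: |12-9| = 3, total = 10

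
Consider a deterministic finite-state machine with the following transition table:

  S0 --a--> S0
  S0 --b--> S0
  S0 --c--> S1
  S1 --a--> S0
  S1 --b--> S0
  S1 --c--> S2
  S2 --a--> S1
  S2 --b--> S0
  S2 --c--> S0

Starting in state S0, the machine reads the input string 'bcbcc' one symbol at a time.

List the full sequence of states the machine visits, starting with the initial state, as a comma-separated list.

Start: S0
  read 'b': S0 --b--> S0
  read 'c': S0 --c--> S1
  read 'b': S1 --b--> S0
  read 'c': S0 --c--> S1
  read 'c': S1 --c--> S2

Answer: S0, S0, S1, S0, S1, S2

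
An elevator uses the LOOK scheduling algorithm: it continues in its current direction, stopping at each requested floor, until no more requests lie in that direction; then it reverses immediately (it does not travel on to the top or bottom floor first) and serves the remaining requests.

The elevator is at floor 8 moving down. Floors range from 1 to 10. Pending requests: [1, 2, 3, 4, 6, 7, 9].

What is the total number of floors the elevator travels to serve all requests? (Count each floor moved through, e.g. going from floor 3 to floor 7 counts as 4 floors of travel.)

Start at floor 8 moving down, LOOK stop order: [7, 6, 4, 3, 2, 1, 9]
  8 → 7: |7-8| = 1, total = 1
  7 → 6: |6-7| = 1, total = 2
  6 → 4: |4-6| = 2, total = 4
  4 → 3: |3-4| = 1, total = 5
  3 → 2: |2-3| = 1, total = 6
  2 → 1: |1-2| = 1, total = 7
  1 → 9: |9-1| = 8, total = 15

Answer: 15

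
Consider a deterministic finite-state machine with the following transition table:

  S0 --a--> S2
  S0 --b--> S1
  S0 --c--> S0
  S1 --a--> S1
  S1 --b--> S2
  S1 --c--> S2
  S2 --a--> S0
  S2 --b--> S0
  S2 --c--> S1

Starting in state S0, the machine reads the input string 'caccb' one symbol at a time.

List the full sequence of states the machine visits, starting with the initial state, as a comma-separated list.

Answer: S0, S0, S2, S1, S2, S0

Derivation:
Start: S0
  read 'c': S0 --c--> S0
  read 'a': S0 --a--> S2
  read 'c': S2 --c--> S1
  read 'c': S1 --c--> S2
  read 'b': S2 --b--> S0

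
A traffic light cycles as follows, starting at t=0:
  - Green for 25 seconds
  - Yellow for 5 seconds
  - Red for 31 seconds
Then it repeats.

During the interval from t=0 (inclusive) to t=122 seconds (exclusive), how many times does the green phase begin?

Answer: 2

Derivation:
Cycle = 25+5+31 = 61s
green phase starts at t = k*61 + 0 for k=0,1,2,...
Need k*61+0 < 122 → k < 2.000
k ∈ {0, ..., 1} → 2 starts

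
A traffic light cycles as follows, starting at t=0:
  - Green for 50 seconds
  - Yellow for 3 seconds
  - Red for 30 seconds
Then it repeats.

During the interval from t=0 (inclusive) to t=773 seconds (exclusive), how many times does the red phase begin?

Answer: 9

Derivation:
Cycle = 50+3+30 = 83s
red phase starts at t = k*83 + 53 for k=0,1,2,...
Need k*83+53 < 773 → k < 8.675
k ∈ {0, ..., 8} → 9 starts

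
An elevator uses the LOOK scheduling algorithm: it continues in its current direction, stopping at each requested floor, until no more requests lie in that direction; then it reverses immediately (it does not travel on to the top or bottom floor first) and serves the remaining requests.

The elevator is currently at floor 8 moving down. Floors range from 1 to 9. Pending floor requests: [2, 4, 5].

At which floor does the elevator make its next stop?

Answer: 5

Derivation:
Current floor: 8, direction: down
Requests above: []
Requests below: [2, 4, 5]
Moving down and requests lie below → nearest below is max([2, 4, 5]) = 5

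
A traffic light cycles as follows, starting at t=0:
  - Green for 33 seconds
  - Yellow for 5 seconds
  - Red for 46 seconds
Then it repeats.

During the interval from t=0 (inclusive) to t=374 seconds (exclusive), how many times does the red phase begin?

Answer: 4

Derivation:
Cycle = 33+5+46 = 84s
red phase starts at t = k*84 + 38 for k=0,1,2,...
Need k*84+38 < 374 → k < 4.000
k ∈ {0, ..., 3} → 4 starts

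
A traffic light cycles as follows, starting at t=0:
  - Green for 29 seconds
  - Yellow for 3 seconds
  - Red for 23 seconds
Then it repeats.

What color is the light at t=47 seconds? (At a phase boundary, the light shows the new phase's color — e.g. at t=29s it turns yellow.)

Answer: red

Derivation:
Cycle length = 29 + 3 + 23 = 55s
t = 47, phase_t = 47 mod 55 = 47
47 >= 32 → RED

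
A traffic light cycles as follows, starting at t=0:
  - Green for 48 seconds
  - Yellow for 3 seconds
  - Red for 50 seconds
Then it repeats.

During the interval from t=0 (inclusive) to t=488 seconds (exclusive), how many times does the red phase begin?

Cycle = 48+3+50 = 101s
red phase starts at t = k*101 + 51 for k=0,1,2,...
Need k*101+51 < 488 → k < 4.327
k ∈ {0, ..., 4} → 5 starts

Answer: 5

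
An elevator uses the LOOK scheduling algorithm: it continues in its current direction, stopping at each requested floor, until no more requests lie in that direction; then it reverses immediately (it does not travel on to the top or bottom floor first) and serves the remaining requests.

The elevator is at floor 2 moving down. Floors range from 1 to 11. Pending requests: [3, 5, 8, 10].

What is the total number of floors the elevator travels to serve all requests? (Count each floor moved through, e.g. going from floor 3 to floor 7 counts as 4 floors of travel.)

Answer: 8

Derivation:
Start at floor 2 moving down, LOOK stop order: [3, 5, 8, 10]
  2 → 3: |3-2| = 1, total = 1
  3 → 5: |5-3| = 2, total = 3
  5 → 8: |8-5| = 3, total = 6
  8 → 10: |10-8| = 2, total = 8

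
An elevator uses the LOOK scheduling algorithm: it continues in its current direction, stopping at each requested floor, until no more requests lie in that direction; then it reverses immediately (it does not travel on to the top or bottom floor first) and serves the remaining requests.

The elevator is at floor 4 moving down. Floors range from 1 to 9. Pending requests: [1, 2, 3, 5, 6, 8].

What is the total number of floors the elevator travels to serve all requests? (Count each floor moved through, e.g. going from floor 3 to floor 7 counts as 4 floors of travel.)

Start at floor 4 moving down, LOOK stop order: [3, 2, 1, 5, 6, 8]
  4 → 3: |3-4| = 1, total = 1
  3 → 2: |2-3| = 1, total = 2
  2 → 1: |1-2| = 1, total = 3
  1 → 5: |5-1| = 4, total = 7
  5 → 6: |6-5| = 1, total = 8
  6 → 8: |8-6| = 2, total = 10

Answer: 10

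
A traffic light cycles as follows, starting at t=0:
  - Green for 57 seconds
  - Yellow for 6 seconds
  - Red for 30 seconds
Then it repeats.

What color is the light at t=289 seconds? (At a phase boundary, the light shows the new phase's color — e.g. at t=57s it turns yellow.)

Answer: green

Derivation:
Cycle length = 57 + 6 + 30 = 93s
t = 289, phase_t = 289 mod 93 = 10
10 < 57 (green end) → GREEN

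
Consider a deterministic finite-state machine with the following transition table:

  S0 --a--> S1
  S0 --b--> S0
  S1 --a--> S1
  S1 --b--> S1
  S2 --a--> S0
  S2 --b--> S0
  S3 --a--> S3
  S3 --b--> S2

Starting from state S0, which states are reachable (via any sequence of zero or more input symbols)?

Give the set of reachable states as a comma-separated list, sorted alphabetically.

Answer: S0, S1

Derivation:
BFS from S0:
  visit S0: S0--a-->S1 (new), S0--b-->S0 (seen)
  visit S1: S1--a-->S1 (seen), S1--b-->S1 (seen)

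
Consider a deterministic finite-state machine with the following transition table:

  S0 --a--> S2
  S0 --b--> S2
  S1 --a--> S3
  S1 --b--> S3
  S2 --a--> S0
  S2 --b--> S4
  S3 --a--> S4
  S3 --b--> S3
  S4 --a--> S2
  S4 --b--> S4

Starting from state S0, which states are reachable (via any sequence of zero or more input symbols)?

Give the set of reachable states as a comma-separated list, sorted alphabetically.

Answer: S0, S2, S4

Derivation:
BFS from S0:
  visit S0: S0--a-->S2 (new), S0--b-->S2 (seen)
  visit S2: S2--a-->S0 (seen), S2--b-->S4 (new)
  visit S4: S4--a-->S2 (seen), S4--b-->S4 (seen)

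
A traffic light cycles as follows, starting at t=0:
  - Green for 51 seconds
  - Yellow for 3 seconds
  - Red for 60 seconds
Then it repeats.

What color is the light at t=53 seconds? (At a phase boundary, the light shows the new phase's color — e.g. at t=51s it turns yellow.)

Cycle length = 51 + 3 + 60 = 114s
t = 53, phase_t = 53 mod 114 = 53
51 <= 53 < 54 (yellow end) → YELLOW

Answer: yellow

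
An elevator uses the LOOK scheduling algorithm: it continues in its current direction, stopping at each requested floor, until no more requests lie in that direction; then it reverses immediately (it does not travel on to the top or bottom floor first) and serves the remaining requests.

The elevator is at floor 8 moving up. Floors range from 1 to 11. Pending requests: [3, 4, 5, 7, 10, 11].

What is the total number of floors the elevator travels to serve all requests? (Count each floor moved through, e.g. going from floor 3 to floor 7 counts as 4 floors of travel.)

Start at floor 8 moving up, LOOK stop order: [10, 11, 7, 5, 4, 3]
  8 → 10: |10-8| = 2, total = 2
  10 → 11: |11-10| = 1, total = 3
  11 → 7: |7-11| = 4, total = 7
  7 → 5: |5-7| = 2, total = 9
  5 → 4: |4-5| = 1, total = 10
  4 → 3: |3-4| = 1, total = 11

Answer: 11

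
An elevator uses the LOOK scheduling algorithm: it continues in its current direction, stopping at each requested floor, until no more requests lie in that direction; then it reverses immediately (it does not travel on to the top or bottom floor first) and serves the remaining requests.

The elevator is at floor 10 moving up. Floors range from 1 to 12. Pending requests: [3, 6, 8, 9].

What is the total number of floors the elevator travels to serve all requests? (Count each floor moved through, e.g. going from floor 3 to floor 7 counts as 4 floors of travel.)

Answer: 7

Derivation:
Start at floor 10 moving up, LOOK stop order: [9, 8, 6, 3]
  10 → 9: |9-10| = 1, total = 1
  9 → 8: |8-9| = 1, total = 2
  8 → 6: |6-8| = 2, total = 4
  6 → 3: |3-6| = 3, total = 7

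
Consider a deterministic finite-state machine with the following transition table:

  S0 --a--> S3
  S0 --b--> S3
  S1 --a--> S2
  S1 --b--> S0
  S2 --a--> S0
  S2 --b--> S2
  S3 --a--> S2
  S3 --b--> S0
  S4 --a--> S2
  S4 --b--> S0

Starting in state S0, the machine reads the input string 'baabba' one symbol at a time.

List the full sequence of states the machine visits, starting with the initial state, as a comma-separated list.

Answer: S0, S3, S2, S0, S3, S0, S3

Derivation:
Start: S0
  read 'b': S0 --b--> S3
  read 'a': S3 --a--> S2
  read 'a': S2 --a--> S0
  read 'b': S0 --b--> S3
  read 'b': S3 --b--> S0
  read 'a': S0 --a--> S3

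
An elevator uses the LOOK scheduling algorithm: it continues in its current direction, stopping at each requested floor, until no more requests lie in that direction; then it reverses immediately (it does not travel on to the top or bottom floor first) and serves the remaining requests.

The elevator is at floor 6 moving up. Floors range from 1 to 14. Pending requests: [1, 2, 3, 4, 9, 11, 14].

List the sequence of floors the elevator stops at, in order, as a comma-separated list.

Current: 6, moving UP
Serve above first (ascending): [9, 11, 14]
Then reverse, serve below (descending): [4, 3, 2, 1]

Answer: 9, 11, 14, 4, 3, 2, 1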